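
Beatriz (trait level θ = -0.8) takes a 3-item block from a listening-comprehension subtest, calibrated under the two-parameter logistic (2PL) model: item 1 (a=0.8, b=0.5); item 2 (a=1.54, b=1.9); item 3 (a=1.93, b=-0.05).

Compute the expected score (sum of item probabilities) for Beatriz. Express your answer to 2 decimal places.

0.47

P(θ) = 1 / (1 + exp(−a(θ − b)))
P_1 = 1/(1+e^{1.0400}) = 0.2611
P_2 = 1/(1+e^{4.1580}) = 0.0154
P_3 = 1/(1+e^{1.4475}) = 0.1904
E[score] = 0.2611 + 0.0154 + 0.1904 = 0.4669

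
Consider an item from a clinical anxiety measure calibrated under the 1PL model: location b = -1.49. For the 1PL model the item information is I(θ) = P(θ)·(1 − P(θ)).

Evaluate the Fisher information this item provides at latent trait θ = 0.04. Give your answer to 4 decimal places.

0.1463

P = 1/(1+e^{-1.5300}) = 0.8220
P(1−P) = 0.8220 × 0.1780 = 0.1463
I = P(1−P) = 0.14631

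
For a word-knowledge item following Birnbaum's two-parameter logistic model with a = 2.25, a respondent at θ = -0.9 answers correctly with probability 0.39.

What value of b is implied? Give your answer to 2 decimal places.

P(θ) = 1 / (1 + exp(−a(θ − b)))
logit(0.39) = ln(0.39/0.61) = -0.4473
b = θ − logit/(a) = -0.9 − (-0.4473)/2.2500 = -0.7012

-0.70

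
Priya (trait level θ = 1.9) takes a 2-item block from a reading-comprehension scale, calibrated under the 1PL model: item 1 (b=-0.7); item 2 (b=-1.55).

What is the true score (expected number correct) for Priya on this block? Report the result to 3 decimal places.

P(θ) = 1 / (1 + exp(−(θ − b)))
P_1 = 1/(1+e^{-2.6000}) = 0.9309
P_2 = 1/(1+e^{-3.4500}) = 0.9692
E[score] = 0.9309 + 0.9692 = 1.9001

1.900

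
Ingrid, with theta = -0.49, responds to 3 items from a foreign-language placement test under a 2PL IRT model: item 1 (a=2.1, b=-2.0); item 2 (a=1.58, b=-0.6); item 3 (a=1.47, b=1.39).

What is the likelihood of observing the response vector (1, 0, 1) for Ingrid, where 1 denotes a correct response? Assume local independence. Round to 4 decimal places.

0.0260

P(theta) = 1 / (1 + exp(−a(theta − b)))
P_1 = 1/(1+e^{-3.1710}) = 0.9597
P_2 = 1/(1+e^{-0.1738}) = 0.5433
P_3 = 1/(1+e^{2.7636}) = 0.0593
L = P_1 × (1−P_2) × P_3 = 0.9597 × 0.4567 × 0.0593 = 0.02600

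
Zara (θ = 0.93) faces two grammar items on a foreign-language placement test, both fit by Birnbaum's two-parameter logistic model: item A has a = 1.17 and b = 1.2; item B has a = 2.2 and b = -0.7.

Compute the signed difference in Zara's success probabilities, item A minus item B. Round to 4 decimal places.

P(θ) = 1 / (1 + exp(−a(θ − b)))
P_A = 0.4217
P_B = 0.9730
P_A − P_B = -0.5514

-0.5514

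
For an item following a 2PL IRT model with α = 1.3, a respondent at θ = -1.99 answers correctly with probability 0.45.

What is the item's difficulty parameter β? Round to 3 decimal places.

-1.836

P(θ) = 1 / (1 + exp(−α(θ − β)))
logit(0.45) = ln(0.45/0.55) = -0.2007
β = θ − logit/(α) = -1.99 − (-0.2007)/1.3000 = -1.8356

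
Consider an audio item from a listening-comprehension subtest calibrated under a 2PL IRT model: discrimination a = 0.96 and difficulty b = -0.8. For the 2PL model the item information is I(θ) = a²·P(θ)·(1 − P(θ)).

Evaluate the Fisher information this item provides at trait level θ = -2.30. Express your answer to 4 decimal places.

0.1427

P = 1/(1+e^{1.4400}) = 0.1915
P(1−P) = 0.1915 × 0.8085 = 0.1549
I = a² × P(1−P) = 0.96² × 0.1549 = 0.14272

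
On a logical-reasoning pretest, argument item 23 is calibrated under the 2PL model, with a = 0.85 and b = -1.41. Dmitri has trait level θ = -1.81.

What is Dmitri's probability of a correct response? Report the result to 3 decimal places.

P(θ) = 1 / (1 + exp(−a(θ − b)))
Exponent: 0.85 × (-1.81 − (-1.41)) = -0.3400
1/(1 + e^{0.3400}) = 0.4158

0.416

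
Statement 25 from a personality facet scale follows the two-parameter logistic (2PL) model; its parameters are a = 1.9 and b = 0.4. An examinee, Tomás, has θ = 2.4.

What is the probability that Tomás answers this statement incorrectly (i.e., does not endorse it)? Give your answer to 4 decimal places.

0.0219

P(θ) = 1 / (1 + exp(−a(θ − b)))
Exponent: 1.9 × (2.4 − 0.4) = 3.8000
1/(1 + e^{-3.8000}) = 0.9781
P(incorrect) = 1 − 0.9781 = 0.0219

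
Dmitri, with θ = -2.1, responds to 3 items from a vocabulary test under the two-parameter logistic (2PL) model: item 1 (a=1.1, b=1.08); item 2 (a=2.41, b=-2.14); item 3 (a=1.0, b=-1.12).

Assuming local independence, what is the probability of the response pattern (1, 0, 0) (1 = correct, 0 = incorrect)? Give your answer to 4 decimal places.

P(θ) = 1 / (1 + exp(−a(θ − b)))
P_1 = 1/(1+e^{3.4980}) = 0.0294
P_2 = 1/(1+e^{-0.0964}) = 0.5241
P_3 = 1/(1+e^{0.9800}) = 0.2729
L = P_1 × (1−P_2) × (1−P_3) = 0.0294 × 0.4759 × 0.7271 = 0.01016

0.0102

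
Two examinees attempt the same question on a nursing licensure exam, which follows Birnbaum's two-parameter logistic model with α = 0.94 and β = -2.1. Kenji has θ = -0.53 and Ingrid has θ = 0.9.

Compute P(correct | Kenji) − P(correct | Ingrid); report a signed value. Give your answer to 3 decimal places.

P(θ) = 1 / (1 + exp(−α(θ − β)))
P(Kenji) = 0.8139  [exponent 1.4758]
P(Ingrid) = 0.9437  [exponent 2.8200]
Difference = 0.8139 − 0.9437 = -0.1298

-0.130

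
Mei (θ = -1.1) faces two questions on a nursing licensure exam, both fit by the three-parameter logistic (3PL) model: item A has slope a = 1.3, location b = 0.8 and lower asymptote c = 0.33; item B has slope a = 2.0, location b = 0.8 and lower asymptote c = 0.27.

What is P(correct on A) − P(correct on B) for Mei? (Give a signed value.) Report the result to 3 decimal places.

P(θ) = c + (1 − c) · 1 / (1 + exp(−a(θ − b)))
P_A = 0.3823
P_B = 0.2860
P_A − P_B = 0.0963

0.096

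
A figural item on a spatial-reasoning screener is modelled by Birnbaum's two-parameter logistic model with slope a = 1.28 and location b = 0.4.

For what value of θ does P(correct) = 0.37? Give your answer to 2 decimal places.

-0.02

P(θ) = 1 / (1 + exp(−a(θ − b)))
logit = ln(0.3700/0.6300) = -0.5322
θ = b + logit/(a) = 0.4 + (-0.5322)/1.2800 = -0.0158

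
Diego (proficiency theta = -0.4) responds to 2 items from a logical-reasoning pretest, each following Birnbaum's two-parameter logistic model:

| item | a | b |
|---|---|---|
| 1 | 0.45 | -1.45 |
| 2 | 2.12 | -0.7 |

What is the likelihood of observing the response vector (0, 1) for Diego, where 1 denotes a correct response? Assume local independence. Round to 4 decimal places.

P(theta) = 1 / (1 + exp(−a(theta − b)))
P_1 = 1/(1+e^{-0.4725}) = 0.6160
P_2 = 1/(1+e^{-0.6360}) = 0.6538
L = (1−P_1) × P_2 = 0.3840 × 0.6538 = 0.25109

0.2511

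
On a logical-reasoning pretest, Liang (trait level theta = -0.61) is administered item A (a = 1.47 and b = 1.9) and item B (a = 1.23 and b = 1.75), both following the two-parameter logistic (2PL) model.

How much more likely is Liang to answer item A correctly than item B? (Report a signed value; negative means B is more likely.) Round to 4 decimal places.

P(theta) = 1 / (1 + exp(−a(theta − b)))
P_A = 0.0244
P_B = 0.0520
P_A − P_B = -0.0276

-0.0276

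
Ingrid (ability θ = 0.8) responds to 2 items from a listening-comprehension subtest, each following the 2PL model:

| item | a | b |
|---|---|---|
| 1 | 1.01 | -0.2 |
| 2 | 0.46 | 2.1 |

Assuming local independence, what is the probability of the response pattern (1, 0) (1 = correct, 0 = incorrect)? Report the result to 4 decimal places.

0.4729

P(θ) = 1 / (1 + exp(−a(θ − b)))
P_1 = 1/(1+e^{-1.0100}) = 0.7330
P_2 = 1/(1+e^{0.5980}) = 0.3548
L = P_1 × (1−P_2) = 0.7330 × 0.6452 = 0.47294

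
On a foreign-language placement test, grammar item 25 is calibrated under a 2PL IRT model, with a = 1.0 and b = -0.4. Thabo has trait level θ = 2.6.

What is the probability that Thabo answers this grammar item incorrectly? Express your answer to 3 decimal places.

0.047

P(θ) = 1 / (1 + exp(−a(θ − b)))
Exponent: 1.0 × (2.6 − (-0.4)) = 3.0000
1/(1 + e^{-3.0000}) = 0.9526
P(incorrect) = 1 − 0.9526 = 0.0474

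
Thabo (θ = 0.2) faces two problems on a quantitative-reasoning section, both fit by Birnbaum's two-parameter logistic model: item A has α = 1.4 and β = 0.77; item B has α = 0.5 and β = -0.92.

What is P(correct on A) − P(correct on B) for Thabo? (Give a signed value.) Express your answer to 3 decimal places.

-0.326

P(θ) = 1 / (1 + exp(−α(θ − β)))
P_A = 0.3105
P_B = 0.6365
P_A − P_B = -0.3260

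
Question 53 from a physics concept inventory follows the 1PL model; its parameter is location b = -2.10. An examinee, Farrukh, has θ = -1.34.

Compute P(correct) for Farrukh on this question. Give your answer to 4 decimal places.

P(θ) = 1 / (1 + exp(−(θ − b)))
Exponent: (-1.34 − (-2.10)) = 0.7600
1/(1 + e^{-0.7600}) = 0.6814
P = 0.6814

0.6814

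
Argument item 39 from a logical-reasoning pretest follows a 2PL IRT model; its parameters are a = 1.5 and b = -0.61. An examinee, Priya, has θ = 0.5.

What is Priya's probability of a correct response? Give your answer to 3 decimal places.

0.841

P(θ) = 1 / (1 + exp(−a(θ − b)))
Exponent: 1.5 × (0.5 − (-0.61)) = 1.6650
1/(1 + e^{-1.6650}) = 0.8409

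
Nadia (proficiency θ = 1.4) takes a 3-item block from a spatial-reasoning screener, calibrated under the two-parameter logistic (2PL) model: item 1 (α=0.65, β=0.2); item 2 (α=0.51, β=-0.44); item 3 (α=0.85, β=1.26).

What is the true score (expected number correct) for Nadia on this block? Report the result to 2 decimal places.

P(θ) = 1 / (1 + exp(−α(θ − β)))
P_1 = 1/(1+e^{-0.7800}) = 0.6857
P_2 = 1/(1+e^{-0.9384}) = 0.7188
P_3 = 1/(1+e^{-0.1190}) = 0.5297
E[score] = 0.6857 + 0.7188 + 0.5297 = 1.9342

1.93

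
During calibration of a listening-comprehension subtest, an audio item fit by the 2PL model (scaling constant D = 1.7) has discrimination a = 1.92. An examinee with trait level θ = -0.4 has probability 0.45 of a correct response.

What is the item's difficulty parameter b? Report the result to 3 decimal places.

P(θ) = 1 / (1 + exp(−D·a(θ − b)))
logit(0.45) = ln(0.45/0.55) = -0.2007
b = θ − logit/(1.7·a) = -0.4 − (-0.2007)/3.2640 = -0.3385

-0.339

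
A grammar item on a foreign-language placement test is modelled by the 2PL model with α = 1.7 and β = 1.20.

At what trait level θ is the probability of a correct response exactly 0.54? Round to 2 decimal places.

P(θ) = 1 / (1 + exp(−α(θ − β)))
logit = ln(0.5400/0.4600) = 0.1603
θ = β + logit/(α) = 1.20 + 0.1603/1.7000 = 1.2943

1.29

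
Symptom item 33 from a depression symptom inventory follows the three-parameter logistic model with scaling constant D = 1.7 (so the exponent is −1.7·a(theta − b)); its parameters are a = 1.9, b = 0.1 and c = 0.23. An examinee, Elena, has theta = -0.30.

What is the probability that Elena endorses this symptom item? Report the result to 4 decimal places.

P(theta) = c + (1 − c) · 1 / (1 + exp(−D·a(theta − b)))
Exponent: 1.7 × 1.9 × (-0.30 − 0.1) = -1.2920
1/(1 + e^{1.2920}) = 0.2155
P = 0.23 + 0.77 × 0.2155 = 0.3959

0.3959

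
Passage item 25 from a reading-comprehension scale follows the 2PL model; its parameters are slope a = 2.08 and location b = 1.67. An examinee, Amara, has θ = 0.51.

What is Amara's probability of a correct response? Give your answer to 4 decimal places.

0.0822

P(θ) = 1 / (1 + exp(−a(θ − b)))
Exponent: 2.08 × (0.51 − 1.67) = -2.4128
1/(1 + e^{2.4128}) = 0.0822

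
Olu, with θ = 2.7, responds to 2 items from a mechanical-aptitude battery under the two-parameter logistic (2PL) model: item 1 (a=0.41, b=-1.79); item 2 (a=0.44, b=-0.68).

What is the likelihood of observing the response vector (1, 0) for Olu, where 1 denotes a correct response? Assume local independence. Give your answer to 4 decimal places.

P(θ) = 1 / (1 + exp(−a(θ − b)))
P_1 = 1/(1+e^{-1.8409}) = 0.8631
P_2 = 1/(1+e^{-1.4872}) = 0.8157
L = P_1 × (1−P_2) = 0.8631 × 0.1843 = 0.15910

0.1591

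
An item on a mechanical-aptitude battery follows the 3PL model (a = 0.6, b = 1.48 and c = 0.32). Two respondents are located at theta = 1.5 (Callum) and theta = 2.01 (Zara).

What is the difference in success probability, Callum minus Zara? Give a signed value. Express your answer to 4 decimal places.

-0.0516

P(theta) = c + (1 − c) · 1 / (1 + exp(−a(theta − b)))
P(Callum) = 0.6620  [exponent 0.0120]
P(Zara) = 0.7136  [exponent 0.3180]
Difference = 0.6620 − 0.7136 = -0.0516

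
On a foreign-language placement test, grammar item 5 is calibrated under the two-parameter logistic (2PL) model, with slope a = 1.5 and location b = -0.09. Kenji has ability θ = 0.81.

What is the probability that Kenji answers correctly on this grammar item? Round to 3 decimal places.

P(θ) = 1 / (1 + exp(−a(θ − b)))
Exponent: 1.5 × (0.81 − (-0.09)) = 1.3500
1/(1 + e^{-1.3500}) = 0.7941

0.794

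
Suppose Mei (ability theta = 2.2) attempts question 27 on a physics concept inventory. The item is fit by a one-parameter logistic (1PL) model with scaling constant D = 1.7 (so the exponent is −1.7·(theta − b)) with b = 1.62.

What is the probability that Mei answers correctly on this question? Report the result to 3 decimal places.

0.728

P(theta) = 1 / (1 + exp(−D·(theta − b)))
Exponent: 1.7 × (2.2 − 1.62) = 0.9860
1/(1 + e^{-0.9860}) = 0.7283
P = 0.7283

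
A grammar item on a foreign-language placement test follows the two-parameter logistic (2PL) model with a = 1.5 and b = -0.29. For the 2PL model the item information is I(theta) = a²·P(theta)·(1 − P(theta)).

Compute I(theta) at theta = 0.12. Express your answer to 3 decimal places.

P = 1/(1+e^{-0.6150}) = 0.6491
P(1−P) = 0.6491 × 0.3509 = 0.2278
I = a² × P(1−P) = 1.5² × 0.2278 = 0.51249

0.512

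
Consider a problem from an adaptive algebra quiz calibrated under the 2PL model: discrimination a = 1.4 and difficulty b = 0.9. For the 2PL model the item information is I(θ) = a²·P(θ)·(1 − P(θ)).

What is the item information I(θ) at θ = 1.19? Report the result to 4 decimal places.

0.4703

P = 1/(1+e^{-0.4060}) = 0.6001
P(1−P) = 0.6001 × 0.3999 = 0.2400
I = a² × P(1−P) = 1.4² × 0.2400 = 0.47035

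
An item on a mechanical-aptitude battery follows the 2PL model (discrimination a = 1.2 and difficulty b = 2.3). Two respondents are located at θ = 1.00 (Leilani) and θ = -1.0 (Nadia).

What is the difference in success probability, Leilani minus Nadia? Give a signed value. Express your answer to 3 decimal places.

P(θ) = 1 / (1 + exp(−a(θ − b)))
P(Leilani) = 0.1736  [exponent -1.5600]
P(Nadia) = 0.0187  [exponent -3.9600]
Difference = 0.1736 − 0.0187 = 0.1549

0.155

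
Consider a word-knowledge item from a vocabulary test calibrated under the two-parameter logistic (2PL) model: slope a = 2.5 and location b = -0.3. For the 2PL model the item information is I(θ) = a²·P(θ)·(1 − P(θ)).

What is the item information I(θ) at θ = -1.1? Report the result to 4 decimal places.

P = 1/(1+e^{2.0000}) = 0.1192
P(1−P) = 0.1192 × 0.8808 = 0.1050
I = a² × P(1−P) = 2.5² × 0.1050 = 0.65621

0.6562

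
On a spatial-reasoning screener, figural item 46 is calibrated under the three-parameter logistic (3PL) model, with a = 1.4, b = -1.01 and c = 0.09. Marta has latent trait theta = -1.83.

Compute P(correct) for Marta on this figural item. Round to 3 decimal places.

0.309

P(theta) = c + (1 − c) · 1 / (1 + exp(−a(theta − b)))
Exponent: 1.4 × (-1.83 − (-1.01)) = -1.1480
1/(1 + e^{1.1480}) = 0.2409
P = 0.09 + 0.91 × 0.2409 = 0.3092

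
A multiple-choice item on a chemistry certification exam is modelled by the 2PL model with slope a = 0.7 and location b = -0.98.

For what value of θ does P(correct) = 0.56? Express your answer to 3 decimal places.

-0.635

P(θ) = 1 / (1 + exp(−a(θ − b)))
logit = ln(0.5600/0.4400) = 0.2412
θ = b + logit/(a) = -0.98 + 0.2412/0.7000 = -0.6355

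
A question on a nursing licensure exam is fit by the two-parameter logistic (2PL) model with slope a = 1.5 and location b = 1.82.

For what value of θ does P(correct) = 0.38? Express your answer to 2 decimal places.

P(θ) = 1 / (1 + exp(−a(θ − b)))
logit = ln(0.3800/0.6200) = -0.4895
θ = b + logit/(a) = 1.82 + (-0.4895)/1.5000 = 1.4936

1.49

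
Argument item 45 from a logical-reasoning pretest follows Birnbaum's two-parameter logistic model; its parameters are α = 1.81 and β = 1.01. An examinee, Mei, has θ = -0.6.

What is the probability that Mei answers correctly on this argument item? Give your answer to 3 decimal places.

P(θ) = 1 / (1 + exp(−α(θ − β)))
Exponent: 1.81 × (-0.6 − 1.01) = -2.9141
1/(1 + e^{2.9141}) = 0.0515

0.051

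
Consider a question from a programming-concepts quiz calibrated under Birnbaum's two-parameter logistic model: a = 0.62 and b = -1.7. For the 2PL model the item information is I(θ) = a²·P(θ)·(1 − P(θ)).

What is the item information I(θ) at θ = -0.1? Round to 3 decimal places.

0.076

P = 1/(1+e^{-0.9920}) = 0.7295
P(1−P) = 0.7295 × 0.2705 = 0.1973
I = a² × P(1−P) = 0.62² × 0.1973 = 0.07586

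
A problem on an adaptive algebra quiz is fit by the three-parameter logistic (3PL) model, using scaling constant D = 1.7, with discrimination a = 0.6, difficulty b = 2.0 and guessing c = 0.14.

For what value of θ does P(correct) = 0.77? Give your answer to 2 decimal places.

2.99

P(θ) = c + (1 − c) · 1 / (1 + exp(−D·a(θ − b)))
Remove guessing floor: (0.77 − 0.14)/(1 − 0.14) = 0.7326
logit = ln(0.7326/0.2674) = 1.0076
θ = b + logit/(1.7·a) = 2.0 + 1.0076/1.0200 = 2.9879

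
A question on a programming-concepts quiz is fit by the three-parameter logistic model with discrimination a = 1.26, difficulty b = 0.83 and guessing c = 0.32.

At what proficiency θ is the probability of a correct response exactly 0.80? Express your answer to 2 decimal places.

P(θ) = c + (1 − c) · 1 / (1 + exp(−a(θ − b)))
Remove guessing floor: (0.80 − 0.32)/(1 − 0.32) = 0.7059
logit = ln(0.7059/0.2941) = 0.8755
θ = b + logit/(a) = 0.83 + 0.8755/1.2600 = 1.5248

1.52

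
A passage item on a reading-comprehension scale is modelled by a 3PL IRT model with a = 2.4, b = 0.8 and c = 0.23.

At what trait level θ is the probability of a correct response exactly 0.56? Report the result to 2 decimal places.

0.68

P(θ) = c + (1 − c) · 1 / (1 + exp(−a(θ − b)))
Remove guessing floor: (0.56 − 0.23)/(1 − 0.23) = 0.4286
logit = ln(0.4286/0.5714) = -0.2877
θ = b + logit/(a) = 0.8 + (-0.2877)/2.4000 = 0.6801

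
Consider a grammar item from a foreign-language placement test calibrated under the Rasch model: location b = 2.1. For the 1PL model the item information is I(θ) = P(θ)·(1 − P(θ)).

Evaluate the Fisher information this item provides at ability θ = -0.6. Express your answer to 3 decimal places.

P = 1/(1+e^{2.7000}) = 0.0630
P(1−P) = 0.0630 × 0.9370 = 0.0590
I = P(1−P) = 0.05901

0.059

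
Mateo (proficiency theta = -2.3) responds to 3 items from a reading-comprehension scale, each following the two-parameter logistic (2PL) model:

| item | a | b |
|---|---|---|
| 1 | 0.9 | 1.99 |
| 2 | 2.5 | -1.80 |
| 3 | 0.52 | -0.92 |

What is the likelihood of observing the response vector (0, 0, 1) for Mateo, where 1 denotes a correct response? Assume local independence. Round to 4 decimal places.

P(theta) = 1 / (1 + exp(−a(theta − b)))
P_1 = 1/(1+e^{3.8610}) = 0.0206
P_2 = 1/(1+e^{1.2500}) = 0.2227
P_3 = 1/(1+e^{0.7176}) = 0.3279
L = (1−P_1) × (1−P_2) × P_3 = 0.9794 × 0.7773 × 0.3279 = 0.24964

0.2496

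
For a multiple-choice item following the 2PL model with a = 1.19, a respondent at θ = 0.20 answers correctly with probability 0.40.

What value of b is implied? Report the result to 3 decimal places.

P(θ) = 1 / (1 + exp(−a(θ − b)))
logit(0.40) = ln(0.40/0.60) = -0.4055
b = θ − logit/(a) = 0.20 − (-0.4055)/1.1900 = 0.5407

0.541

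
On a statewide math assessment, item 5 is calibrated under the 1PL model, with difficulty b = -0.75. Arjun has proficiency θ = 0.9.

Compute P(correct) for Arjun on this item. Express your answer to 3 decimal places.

P(θ) = 1 / (1 + exp(−(θ − b)))
Exponent: (0.9 − (-0.75)) = 1.6500
1/(1 + e^{-1.6500}) = 0.8389
P = 0.8389

0.839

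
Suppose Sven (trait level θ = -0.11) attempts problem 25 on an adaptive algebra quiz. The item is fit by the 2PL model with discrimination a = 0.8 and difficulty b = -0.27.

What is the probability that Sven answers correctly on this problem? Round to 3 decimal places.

P(θ) = 1 / (1 + exp(−a(θ − b)))
Exponent: 0.8 × (-0.11 − (-0.27)) = 0.1280
1/(1 + e^{-0.1280}) = 0.5320

0.532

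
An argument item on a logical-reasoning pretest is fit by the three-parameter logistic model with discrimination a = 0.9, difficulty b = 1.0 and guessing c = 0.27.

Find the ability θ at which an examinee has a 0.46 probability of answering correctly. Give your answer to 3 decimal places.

P(θ) = c + (1 − c) · 1 / (1 + exp(−a(θ − b)))
Remove guessing floor: (0.46 − 0.27)/(1 − 0.27) = 0.2603
logit = ln(0.2603/0.7397) = -1.0445
θ = b + logit/(a) = 1.0 + (-1.0445)/0.9000 = -0.1606

-0.161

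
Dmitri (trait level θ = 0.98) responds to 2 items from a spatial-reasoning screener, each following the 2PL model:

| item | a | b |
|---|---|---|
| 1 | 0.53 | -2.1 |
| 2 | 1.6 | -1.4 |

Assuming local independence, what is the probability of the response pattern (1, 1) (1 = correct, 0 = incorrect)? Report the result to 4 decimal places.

P(θ) = 1 / (1 + exp(−a(θ − b)))
P_1 = 1/(1+e^{-1.6324}) = 0.8365
P_2 = 1/(1+e^{-3.8080}) = 0.9783
L = P_1 × P_2 = 0.8365 × 0.9783 = 0.81834

0.8183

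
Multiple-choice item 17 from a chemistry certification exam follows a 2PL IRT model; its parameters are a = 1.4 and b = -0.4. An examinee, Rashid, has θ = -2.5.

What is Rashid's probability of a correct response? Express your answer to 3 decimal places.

0.050

P(θ) = 1 / (1 + exp(−a(θ − b)))
Exponent: 1.4 × (-2.5 − (-0.4)) = -2.9400
1/(1 + e^{2.9400}) = 0.0502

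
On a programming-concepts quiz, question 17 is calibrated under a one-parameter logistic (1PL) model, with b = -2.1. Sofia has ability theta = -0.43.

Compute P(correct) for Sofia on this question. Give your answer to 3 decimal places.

0.842

P(theta) = 1 / (1 + exp(−(theta − b)))
Exponent: (-0.43 − (-2.1)) = 1.6700
1/(1 + e^{-1.6700}) = 0.8416
P = 0.8416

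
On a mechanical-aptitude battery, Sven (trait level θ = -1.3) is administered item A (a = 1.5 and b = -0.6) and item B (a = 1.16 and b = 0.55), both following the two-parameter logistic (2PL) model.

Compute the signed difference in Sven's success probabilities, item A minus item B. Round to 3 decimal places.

P(θ) = 1 / (1 + exp(−a(θ − b)))
P_A = 0.2592
P_B = 0.1047
P_A − P_B = 0.1545

0.155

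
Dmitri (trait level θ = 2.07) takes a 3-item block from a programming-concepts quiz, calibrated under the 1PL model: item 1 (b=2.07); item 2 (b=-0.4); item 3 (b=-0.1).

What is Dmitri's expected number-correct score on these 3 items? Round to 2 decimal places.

2.32

P(θ) = 1 / (1 + exp(−(θ − b)))
P_1 = 1/(1+e^{0.0000}) = 0.5000
P_2 = 1/(1+e^{-2.4700}) = 0.9220
P_3 = 1/(1+e^{-2.1700}) = 0.8975
E[score] = 0.5000 + 0.9220 + 0.8975 = 2.3195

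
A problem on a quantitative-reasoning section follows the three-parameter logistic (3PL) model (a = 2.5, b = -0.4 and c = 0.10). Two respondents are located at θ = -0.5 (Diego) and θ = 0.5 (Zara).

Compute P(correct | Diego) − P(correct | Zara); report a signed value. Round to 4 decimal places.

P(θ) = c + (1 − c) · 1 / (1 + exp(−a(θ − b)))
P(Diego) = 0.4940  [exponent -0.2500]
P(Zara) = 0.9142  [exponent 2.2500]
Difference = 0.4940 − 0.9142 = -0.4201

-0.4201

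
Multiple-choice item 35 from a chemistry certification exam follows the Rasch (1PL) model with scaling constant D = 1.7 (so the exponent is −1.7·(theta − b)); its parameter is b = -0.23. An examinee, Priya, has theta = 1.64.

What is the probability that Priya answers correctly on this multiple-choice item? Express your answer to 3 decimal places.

P(theta) = 1 / (1 + exp(−D·(theta − b)))
Exponent: 1.7 × (1.64 − (-0.23)) = 3.1790
1/(1 + e^{-3.1790}) = 0.9600
P = 0.9600

0.960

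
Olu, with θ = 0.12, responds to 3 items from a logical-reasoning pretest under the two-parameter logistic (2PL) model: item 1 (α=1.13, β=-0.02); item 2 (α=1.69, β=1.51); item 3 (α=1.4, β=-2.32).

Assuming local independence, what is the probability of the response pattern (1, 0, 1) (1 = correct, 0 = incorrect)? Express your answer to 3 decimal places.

0.477

P(θ) = 1 / (1 + exp(−α(θ − β)))
P_1 = 1/(1+e^{-0.1582}) = 0.5395
P_2 = 1/(1+e^{2.3491}) = 0.0871
P_3 = 1/(1+e^{-3.4160}) = 0.9682
L = P_1 × (1−P_2) × P_3 = 0.5395 × 0.9129 × 0.9682 = 0.47680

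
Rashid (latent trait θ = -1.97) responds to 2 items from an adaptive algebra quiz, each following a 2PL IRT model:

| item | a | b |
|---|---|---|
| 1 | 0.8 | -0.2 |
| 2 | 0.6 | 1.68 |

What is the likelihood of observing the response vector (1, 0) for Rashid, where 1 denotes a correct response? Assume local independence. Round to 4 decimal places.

P(θ) = 1 / (1 + exp(−a(θ − b)))
P_1 = 1/(1+e^{1.4160}) = 0.1953
P_2 = 1/(1+e^{2.1900}) = 0.1007
L = P_1 × (1−P_2) = 0.1953 × 0.8993 = 0.17563

0.1756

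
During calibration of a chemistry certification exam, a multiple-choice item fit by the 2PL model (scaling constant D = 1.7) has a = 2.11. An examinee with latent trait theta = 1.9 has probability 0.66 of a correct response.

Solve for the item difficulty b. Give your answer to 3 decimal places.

1.715

P(theta) = 1 / (1 + exp(−D·a(theta − b)))
logit(0.66) = ln(0.66/0.34) = 0.6633
b = theta − logit/(1.7·a) = 1.9 − 0.6633/3.5870 = 1.7151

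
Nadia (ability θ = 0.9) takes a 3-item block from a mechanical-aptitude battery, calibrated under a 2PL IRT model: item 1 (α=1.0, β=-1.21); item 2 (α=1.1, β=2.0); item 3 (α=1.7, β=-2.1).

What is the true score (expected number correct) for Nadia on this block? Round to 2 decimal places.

2.12

P(θ) = 1 / (1 + exp(−α(θ − β)))
P_1 = 1/(1+e^{-2.1100}) = 0.8919
P_2 = 1/(1+e^{1.2100}) = 0.2297
P_3 = 1/(1+e^{-5.1000}) = 0.9939
E[score] = 0.8919 + 0.2297 + 0.9939 = 2.1155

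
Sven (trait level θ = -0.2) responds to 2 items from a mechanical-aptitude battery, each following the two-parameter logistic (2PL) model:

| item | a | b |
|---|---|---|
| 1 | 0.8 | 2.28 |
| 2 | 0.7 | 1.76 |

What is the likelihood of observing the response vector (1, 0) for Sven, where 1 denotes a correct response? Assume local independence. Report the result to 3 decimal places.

0.096

P(θ) = 1 / (1 + exp(−a(θ − b)))
P_1 = 1/(1+e^{1.9840}) = 0.1209
P_2 = 1/(1+e^{1.3720}) = 0.2023
L = P_1 × (1−P_2) = 0.1209 × 0.7977 = 0.09644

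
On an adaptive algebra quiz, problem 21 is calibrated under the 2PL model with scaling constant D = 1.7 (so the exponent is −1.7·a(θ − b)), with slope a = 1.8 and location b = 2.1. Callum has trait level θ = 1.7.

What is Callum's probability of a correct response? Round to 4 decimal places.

P(θ) = 1 / (1 + exp(−D·a(θ − b)))
Exponent: 1.7 × 1.8 × (1.7 − 2.1) = -1.2240
1/(1 + e^{1.2240}) = 0.2272
P = 0.2272

0.2272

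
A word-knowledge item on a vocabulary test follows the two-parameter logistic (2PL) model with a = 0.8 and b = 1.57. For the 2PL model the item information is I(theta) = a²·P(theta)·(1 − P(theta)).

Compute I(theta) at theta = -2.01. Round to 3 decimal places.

0.033

P = 1/(1+e^{2.8640}) = 0.0540
P(1−P) = 0.0540 × 0.9460 = 0.0511
I = a² × P(1−P) = 0.8² × 0.0511 = 0.03267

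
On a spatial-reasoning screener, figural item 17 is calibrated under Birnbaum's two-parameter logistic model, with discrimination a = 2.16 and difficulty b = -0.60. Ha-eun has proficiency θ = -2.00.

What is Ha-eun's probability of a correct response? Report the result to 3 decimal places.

0.046

P(θ) = 1 / (1 + exp(−a(θ − b)))
Exponent: 2.16 × (-2.00 − (-0.60)) = -3.0240
1/(1 + e^{3.0240}) = 0.0464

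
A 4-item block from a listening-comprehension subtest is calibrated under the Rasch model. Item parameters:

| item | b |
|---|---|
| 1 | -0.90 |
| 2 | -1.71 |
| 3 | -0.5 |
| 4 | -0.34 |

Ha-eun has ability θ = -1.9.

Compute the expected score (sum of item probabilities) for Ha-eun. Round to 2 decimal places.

P(θ) = 1 / (1 + exp(−(θ − b)))
P_1 = 1/(1+e^{1.0000}) = 0.2689
P_2 = 1/(1+e^{0.1900}) = 0.4526
P_3 = 1/(1+e^{1.4000}) = 0.1978
P_4 = 1/(1+e^{1.5600}) = 0.1736
E[score] = 0.2689 + 0.4526 + 0.1978 + 0.1736 = 1.0930

1.09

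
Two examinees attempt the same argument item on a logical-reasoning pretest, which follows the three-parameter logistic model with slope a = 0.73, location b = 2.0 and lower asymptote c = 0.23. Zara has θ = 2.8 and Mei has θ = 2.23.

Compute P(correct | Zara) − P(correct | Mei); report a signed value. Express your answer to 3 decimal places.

P(θ) = c + (1 − c) · 1 / (1 + exp(−a(θ − b)))
P(Zara) = 0.7243  [exponent 0.5840]
P(Mei) = 0.6472  [exponent 0.1679]
Difference = 0.7243 − 0.6472 = 0.0771

0.077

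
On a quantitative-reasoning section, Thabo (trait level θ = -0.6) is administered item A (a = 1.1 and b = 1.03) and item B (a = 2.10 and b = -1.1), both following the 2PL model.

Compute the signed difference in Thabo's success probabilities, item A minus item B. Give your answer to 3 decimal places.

P(θ) = 1 / (1 + exp(−a(θ − b)))
P_A = 0.1427
P_B = 0.7408
P_A − P_B = -0.5981

-0.598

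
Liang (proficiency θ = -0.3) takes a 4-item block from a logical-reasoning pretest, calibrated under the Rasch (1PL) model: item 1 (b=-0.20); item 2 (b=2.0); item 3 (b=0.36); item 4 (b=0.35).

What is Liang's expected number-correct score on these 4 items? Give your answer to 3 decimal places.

1.250

P(θ) = 1 / (1 + exp(−(θ − b)))
P_1 = 1/(1+e^{0.1000}) = 0.4750
P_2 = 1/(1+e^{2.3000}) = 0.0911
P_3 = 1/(1+e^{0.6600}) = 0.3407
P_4 = 1/(1+e^{0.6500}) = 0.3430
E[score] = 0.4750 + 0.0911 + 0.3407 + 0.3430 = 1.2499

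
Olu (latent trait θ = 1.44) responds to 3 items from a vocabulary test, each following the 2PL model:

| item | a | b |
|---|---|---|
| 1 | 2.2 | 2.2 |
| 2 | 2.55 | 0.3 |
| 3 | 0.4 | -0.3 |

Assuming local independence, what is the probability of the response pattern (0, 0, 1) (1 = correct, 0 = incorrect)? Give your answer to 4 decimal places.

P(θ) = 1 / (1 + exp(−a(θ − b)))
P_1 = 1/(1+e^{1.6720}) = 0.1582
P_2 = 1/(1+e^{-2.9070}) = 0.9482
P_3 = 1/(1+e^{-0.6960}) = 0.6673
L = (1−P_1) × (1−P_2) × P_3 = 0.8418 × 0.0518 × 0.6673 = 0.02910

0.0291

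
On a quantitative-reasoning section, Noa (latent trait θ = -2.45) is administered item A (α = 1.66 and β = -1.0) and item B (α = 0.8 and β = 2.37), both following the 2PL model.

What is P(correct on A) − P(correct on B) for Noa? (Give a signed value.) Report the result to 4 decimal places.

P(θ) = 1 / (1 + exp(−α(θ − β)))
P_A = 0.0826
P_B = 0.0207
P_A − P_B = 0.0619

0.0619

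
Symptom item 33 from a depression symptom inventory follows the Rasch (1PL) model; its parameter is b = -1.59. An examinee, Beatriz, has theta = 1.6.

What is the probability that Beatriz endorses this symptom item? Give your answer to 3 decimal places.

P(theta) = 1 / (1 + exp(−(theta − b)))
Exponent: (1.6 − (-1.59)) = 3.1900
1/(1 + e^{-3.1900}) = 0.9605
P = 0.9605

0.960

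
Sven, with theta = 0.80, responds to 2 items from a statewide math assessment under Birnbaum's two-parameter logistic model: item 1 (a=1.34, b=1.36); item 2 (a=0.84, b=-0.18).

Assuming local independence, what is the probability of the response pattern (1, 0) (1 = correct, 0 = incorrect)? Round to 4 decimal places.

P(theta) = 1 / (1 + exp(−a(theta − b)))
P_1 = 1/(1+e^{0.7504}) = 0.3207
P_2 = 1/(1+e^{-0.8232}) = 0.6949
L = P_1 × (1−P_2) = 0.3207 × 0.3051 = 0.09785

0.0979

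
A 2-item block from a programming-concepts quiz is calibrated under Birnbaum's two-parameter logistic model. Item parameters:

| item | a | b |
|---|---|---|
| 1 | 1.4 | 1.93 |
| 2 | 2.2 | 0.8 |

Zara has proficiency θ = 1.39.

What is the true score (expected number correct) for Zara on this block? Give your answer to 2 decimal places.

P(θ) = 1 / (1 + exp(−a(θ − b)))
P_1 = 1/(1+e^{0.7560}) = 0.3195
P_2 = 1/(1+e^{-1.2980}) = 0.7855
E[score] = 0.3195 + 0.7855 = 1.1050

1.11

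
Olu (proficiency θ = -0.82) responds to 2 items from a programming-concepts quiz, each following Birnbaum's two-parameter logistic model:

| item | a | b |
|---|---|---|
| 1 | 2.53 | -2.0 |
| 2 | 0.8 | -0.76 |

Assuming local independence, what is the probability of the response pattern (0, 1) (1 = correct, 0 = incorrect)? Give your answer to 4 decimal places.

P(θ) = 1 / (1 + exp(−a(θ − b)))
P_1 = 1/(1+e^{-2.9854}) = 0.9519
P_2 = 1/(1+e^{0.0480}) = 0.4880
L = (1−P_1) × P_2 = 0.0481 × 0.4880 = 0.02347

0.0235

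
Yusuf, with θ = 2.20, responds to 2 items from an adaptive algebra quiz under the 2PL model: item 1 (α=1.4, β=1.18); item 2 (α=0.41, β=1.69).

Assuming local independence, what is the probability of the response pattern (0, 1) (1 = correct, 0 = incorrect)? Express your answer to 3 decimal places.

0.107

P(θ) = 1 / (1 + exp(−α(θ − β)))
P_1 = 1/(1+e^{-1.4280}) = 0.8066
P_2 = 1/(1+e^{-0.2091}) = 0.5521
L = (1−P_1) × P_2 = 0.1934 × 0.5521 = 0.10678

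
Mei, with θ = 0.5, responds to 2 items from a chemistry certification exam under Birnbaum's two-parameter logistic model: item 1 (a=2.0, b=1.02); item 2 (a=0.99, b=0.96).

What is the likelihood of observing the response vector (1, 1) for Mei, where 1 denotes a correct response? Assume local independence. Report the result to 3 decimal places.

P(θ) = 1 / (1 + exp(−a(θ − b)))
P_1 = 1/(1+e^{1.0400}) = 0.2611
P_2 = 1/(1+e^{0.4554}) = 0.3881
L = P_1 × P_2 = 0.2611 × 0.3881 = 0.10135

0.101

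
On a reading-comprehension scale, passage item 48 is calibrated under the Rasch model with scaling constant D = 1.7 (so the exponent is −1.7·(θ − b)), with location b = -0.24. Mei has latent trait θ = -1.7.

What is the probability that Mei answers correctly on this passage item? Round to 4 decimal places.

0.0771

P(θ) = 1 / (1 + exp(−D·(θ − b)))
Exponent: 1.7 × (-1.7 − (-0.24)) = -2.4820
1/(1 + e^{2.4820}) = 0.0771
P = 0.0771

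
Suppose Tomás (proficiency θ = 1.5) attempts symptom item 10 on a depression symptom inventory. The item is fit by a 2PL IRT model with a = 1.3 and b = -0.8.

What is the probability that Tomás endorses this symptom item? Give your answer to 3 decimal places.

P(θ) = 1 / (1 + exp(−a(θ − b)))
Exponent: 1.3 × (1.5 − (-0.8)) = 2.9900
1/(1 + e^{-2.9900}) = 0.9521

0.952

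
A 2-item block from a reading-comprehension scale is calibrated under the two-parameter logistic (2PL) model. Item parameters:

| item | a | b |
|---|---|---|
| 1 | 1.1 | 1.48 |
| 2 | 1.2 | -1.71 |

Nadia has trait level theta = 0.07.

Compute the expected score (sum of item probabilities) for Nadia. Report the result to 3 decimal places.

1.069

P(theta) = 1 / (1 + exp(−a(theta − b)))
P_1 = 1/(1+e^{1.5510}) = 0.1749
P_2 = 1/(1+e^{-2.1360}) = 0.8944
E[score] = 0.1749 + 0.8944 = 1.0693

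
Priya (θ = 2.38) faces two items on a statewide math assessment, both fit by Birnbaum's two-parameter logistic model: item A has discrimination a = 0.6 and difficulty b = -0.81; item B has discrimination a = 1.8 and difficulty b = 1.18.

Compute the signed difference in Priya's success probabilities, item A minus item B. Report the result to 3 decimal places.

P(θ) = 1 / (1 + exp(−a(θ − b)))
P_A = 0.8715
P_B = 0.8966
P_A − P_B = -0.0251

-0.025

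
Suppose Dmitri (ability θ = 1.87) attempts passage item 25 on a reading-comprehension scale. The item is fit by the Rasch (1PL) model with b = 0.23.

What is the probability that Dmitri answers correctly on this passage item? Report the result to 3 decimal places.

P(θ) = 1 / (1 + exp(−(θ − b)))
Exponent: (1.87 − 0.23) = 1.6400
1/(1 + e^{-1.6400}) = 0.8375
P = 0.8375

0.838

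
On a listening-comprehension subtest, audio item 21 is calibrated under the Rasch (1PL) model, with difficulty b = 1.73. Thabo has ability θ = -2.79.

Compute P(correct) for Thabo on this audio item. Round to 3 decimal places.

0.011

P(θ) = 1 / (1 + exp(−(θ − b)))
Exponent: (-2.79 − 1.73) = -4.5200
1/(1 + e^{4.5200}) = 0.0108
P = 0.0108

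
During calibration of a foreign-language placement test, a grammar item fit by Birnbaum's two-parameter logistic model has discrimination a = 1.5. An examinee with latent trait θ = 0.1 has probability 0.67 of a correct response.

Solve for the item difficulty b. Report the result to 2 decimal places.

P(θ) = 1 / (1 + exp(−a(θ − b)))
logit(0.67) = ln(0.67/0.33) = 0.7082
b = θ − logit/(a) = 0.1 − 0.7082/1.5000 = -0.3721

-0.37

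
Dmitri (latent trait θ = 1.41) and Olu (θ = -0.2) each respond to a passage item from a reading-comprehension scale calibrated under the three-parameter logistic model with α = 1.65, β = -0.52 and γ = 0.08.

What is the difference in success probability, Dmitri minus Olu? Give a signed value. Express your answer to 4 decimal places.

0.3047

P(θ) = γ + (1 − γ) · 1 / (1 + exp(−α(θ − β)))
P(Dmitri) = 0.9634  [exponent 3.1845]
P(Olu) = 0.6587  [exponent 0.5280]
Difference = 0.9634 − 0.6587 = 0.3047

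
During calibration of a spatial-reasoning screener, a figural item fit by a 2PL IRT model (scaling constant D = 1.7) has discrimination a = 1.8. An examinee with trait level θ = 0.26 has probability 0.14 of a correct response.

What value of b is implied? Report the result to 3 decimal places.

0.853

P(θ) = 1 / (1 + exp(−D·a(θ − b)))
logit(0.14) = ln(0.14/0.86) = -1.8153
b = θ − logit/(1.7·a) = 0.26 − (-1.8153)/3.0600 = 0.8532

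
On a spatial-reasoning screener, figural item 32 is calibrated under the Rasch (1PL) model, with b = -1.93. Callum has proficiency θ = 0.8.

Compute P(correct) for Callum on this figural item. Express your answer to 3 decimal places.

P(θ) = 1 / (1 + exp(−(θ − b)))
Exponent: (0.8 − (-1.93)) = 2.7300
1/(1 + e^{-2.7300}) = 0.9388
P = 0.9388

0.939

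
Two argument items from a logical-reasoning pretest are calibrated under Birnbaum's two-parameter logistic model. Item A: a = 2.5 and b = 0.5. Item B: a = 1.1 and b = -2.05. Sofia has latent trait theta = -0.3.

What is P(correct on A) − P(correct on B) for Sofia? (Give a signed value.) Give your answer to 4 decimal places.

P(theta) = 1 / (1 + exp(−a(theta − b)))
P_A = 0.1192
P_B = 0.8727
P_A − P_B = -0.7535

-0.7535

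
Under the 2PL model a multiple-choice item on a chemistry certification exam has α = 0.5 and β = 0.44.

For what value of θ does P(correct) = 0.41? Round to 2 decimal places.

P(θ) = 1 / (1 + exp(−α(θ − β)))
logit = ln(0.4100/0.5900) = -0.3640
θ = β + logit/(α) = 0.44 + (-0.3640)/0.5000 = -0.2879

-0.29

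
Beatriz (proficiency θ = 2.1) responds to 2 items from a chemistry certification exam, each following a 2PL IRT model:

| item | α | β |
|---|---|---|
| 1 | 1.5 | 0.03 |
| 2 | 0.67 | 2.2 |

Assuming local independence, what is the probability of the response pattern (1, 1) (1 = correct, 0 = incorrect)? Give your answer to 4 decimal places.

P(θ) = 1 / (1 + exp(−α(θ − β)))
P_1 = 1/(1+e^{-3.1050}) = 0.9571
P_2 = 1/(1+e^{0.0670}) = 0.4833
L = P_1 × P_2 = 0.9571 × 0.4833 = 0.46252

0.4625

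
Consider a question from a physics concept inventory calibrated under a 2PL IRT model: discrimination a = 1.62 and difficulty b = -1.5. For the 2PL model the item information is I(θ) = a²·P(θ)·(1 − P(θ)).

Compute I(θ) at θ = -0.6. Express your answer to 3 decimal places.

0.402

P = 1/(1+e^{-1.4580}) = 0.8112
P(1−P) = 0.8112 × 0.1888 = 0.1531
I = a² × P(1−P) = 1.62² × 0.1531 = 0.40190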